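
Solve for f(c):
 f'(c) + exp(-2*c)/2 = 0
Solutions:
 f(c) = C1 + exp(-2*c)/4


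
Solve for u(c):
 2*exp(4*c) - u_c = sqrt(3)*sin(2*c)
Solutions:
 u(c) = C1 + exp(4*c)/2 + sqrt(3)*cos(2*c)/2


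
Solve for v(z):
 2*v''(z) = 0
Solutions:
 v(z) = C1 + C2*z


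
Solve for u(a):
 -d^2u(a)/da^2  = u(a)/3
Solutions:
 u(a) = C1*sin(sqrt(3)*a/3) + C2*cos(sqrt(3)*a/3)


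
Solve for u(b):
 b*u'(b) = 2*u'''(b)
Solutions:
 u(b) = C1 + Integral(C2*airyai(2^(2/3)*b/2) + C3*airybi(2^(2/3)*b/2), b)


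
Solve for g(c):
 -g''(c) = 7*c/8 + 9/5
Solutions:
 g(c) = C1 + C2*c - 7*c^3/48 - 9*c^2/10


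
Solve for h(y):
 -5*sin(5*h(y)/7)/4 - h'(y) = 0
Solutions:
 5*y/4 + 7*log(cos(5*h(y)/7) - 1)/10 - 7*log(cos(5*h(y)/7) + 1)/10 = C1


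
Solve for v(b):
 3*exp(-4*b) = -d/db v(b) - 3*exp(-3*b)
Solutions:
 v(b) = C1 + exp(-3*b) + 3*exp(-4*b)/4


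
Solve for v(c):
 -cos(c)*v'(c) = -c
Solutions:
 v(c) = C1 + Integral(c/cos(c), c)


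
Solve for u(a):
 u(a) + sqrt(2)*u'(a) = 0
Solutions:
 u(a) = C1*exp(-sqrt(2)*a/2)


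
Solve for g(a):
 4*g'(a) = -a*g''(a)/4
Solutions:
 g(a) = C1 + C2/a^15


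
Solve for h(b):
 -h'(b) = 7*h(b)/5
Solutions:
 h(b) = C1*exp(-7*b/5)


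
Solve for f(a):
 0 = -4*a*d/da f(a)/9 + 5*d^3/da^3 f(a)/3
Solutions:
 f(a) = C1 + Integral(C2*airyai(30^(2/3)*a/15) + C3*airybi(30^(2/3)*a/15), a)


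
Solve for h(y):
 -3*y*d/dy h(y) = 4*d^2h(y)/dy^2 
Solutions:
 h(y) = C1 + C2*erf(sqrt(6)*y/4)


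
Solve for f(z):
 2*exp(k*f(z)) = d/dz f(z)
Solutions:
 f(z) = Piecewise((log(-1/(C1*k + 2*k*z))/k, Ne(k, 0)), (nan, True))
 f(z) = Piecewise((C1 + 2*z, Eq(k, 0)), (nan, True))


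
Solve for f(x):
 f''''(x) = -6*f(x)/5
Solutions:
 f(x) = (C1*sin(10^(3/4)*3^(1/4)*x/10) + C2*cos(10^(3/4)*3^(1/4)*x/10))*exp(-10^(3/4)*3^(1/4)*x/10) + (C3*sin(10^(3/4)*3^(1/4)*x/10) + C4*cos(10^(3/4)*3^(1/4)*x/10))*exp(10^(3/4)*3^(1/4)*x/10)


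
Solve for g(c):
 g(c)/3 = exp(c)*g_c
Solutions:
 g(c) = C1*exp(-exp(-c)/3)


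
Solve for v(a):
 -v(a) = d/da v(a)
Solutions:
 v(a) = C1*exp(-a)


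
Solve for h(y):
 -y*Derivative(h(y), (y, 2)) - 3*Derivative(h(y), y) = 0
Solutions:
 h(y) = C1 + C2/y^2


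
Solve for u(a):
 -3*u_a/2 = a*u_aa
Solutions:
 u(a) = C1 + C2/sqrt(a)


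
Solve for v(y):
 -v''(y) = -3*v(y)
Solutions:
 v(y) = C1*exp(-sqrt(3)*y) + C2*exp(sqrt(3)*y)


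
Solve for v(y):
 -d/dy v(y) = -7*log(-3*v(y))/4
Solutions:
 -4*Integral(1/(log(-_y) + log(3)), (_y, v(y)))/7 = C1 - y


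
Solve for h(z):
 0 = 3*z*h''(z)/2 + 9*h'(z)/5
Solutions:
 h(z) = C1 + C2/z^(1/5)


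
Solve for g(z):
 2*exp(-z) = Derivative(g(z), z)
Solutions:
 g(z) = C1 - 2*exp(-z)


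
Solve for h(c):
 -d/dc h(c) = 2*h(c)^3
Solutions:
 h(c) = -sqrt(2)*sqrt(-1/(C1 - 2*c))/2
 h(c) = sqrt(2)*sqrt(-1/(C1 - 2*c))/2


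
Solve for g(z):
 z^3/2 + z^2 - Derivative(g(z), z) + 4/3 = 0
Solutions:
 g(z) = C1 + z^4/8 + z^3/3 + 4*z/3


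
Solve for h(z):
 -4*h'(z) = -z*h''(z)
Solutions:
 h(z) = C1 + C2*z^5


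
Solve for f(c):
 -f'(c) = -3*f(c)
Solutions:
 f(c) = C1*exp(3*c)


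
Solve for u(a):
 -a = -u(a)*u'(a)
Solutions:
 u(a) = -sqrt(C1 + a^2)
 u(a) = sqrt(C1 + a^2)


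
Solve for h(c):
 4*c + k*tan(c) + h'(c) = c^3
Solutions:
 h(c) = C1 + c^4/4 - 2*c^2 + k*log(cos(c))


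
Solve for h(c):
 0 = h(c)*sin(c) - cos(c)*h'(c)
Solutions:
 h(c) = C1/cos(c)


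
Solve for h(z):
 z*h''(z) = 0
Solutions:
 h(z) = C1 + C2*z


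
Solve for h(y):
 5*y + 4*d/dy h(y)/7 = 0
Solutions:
 h(y) = C1 - 35*y^2/8


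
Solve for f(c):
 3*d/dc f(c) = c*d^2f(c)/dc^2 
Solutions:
 f(c) = C1 + C2*c^4


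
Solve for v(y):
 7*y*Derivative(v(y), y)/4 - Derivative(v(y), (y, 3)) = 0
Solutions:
 v(y) = C1 + Integral(C2*airyai(14^(1/3)*y/2) + C3*airybi(14^(1/3)*y/2), y)


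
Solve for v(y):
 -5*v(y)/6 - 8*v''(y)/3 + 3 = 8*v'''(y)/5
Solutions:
 v(y) = C1*exp(y*(-40 + 40*2^(2/3)*5^(1/3)/(9*sqrt(1689) + 403)^(1/3) + 2^(1/3)*5^(2/3)*(9*sqrt(1689) + 403)^(1/3))/72)*sin(10^(1/3)*sqrt(3)*y*(-5^(1/3)*(9*sqrt(1689) + 403)^(1/3) + 40*2^(1/3)/(9*sqrt(1689) + 403)^(1/3))/72) + C2*exp(y*(-40 + 40*2^(2/3)*5^(1/3)/(9*sqrt(1689) + 403)^(1/3) + 2^(1/3)*5^(2/3)*(9*sqrt(1689) + 403)^(1/3))/72)*cos(10^(1/3)*sqrt(3)*y*(-5^(1/3)*(9*sqrt(1689) + 403)^(1/3) + 40*2^(1/3)/(9*sqrt(1689) + 403)^(1/3))/72) + C3*exp(-y*(40*2^(2/3)*5^(1/3)/(9*sqrt(1689) + 403)^(1/3) + 20 + 2^(1/3)*5^(2/3)*(9*sqrt(1689) + 403)^(1/3))/36) + 18/5


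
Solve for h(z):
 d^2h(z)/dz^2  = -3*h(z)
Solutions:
 h(z) = C1*sin(sqrt(3)*z) + C2*cos(sqrt(3)*z)


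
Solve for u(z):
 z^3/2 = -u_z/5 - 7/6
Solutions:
 u(z) = C1 - 5*z^4/8 - 35*z/6


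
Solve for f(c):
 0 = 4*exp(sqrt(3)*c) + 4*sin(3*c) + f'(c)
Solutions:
 f(c) = C1 - 4*sqrt(3)*exp(sqrt(3)*c)/3 + 4*cos(3*c)/3


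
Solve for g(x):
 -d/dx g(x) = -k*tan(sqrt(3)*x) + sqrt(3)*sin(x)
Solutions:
 g(x) = C1 - sqrt(3)*k*log(cos(sqrt(3)*x))/3 + sqrt(3)*cos(x)


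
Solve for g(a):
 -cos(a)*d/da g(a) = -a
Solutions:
 g(a) = C1 + Integral(a/cos(a), a)


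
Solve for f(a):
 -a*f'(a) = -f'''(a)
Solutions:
 f(a) = C1 + Integral(C2*airyai(a) + C3*airybi(a), a)


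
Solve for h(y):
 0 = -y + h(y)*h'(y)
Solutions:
 h(y) = -sqrt(C1 + y^2)
 h(y) = sqrt(C1 + y^2)


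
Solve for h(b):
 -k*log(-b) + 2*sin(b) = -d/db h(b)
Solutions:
 h(b) = C1 + b*k*(log(-b) - 1) + 2*cos(b)


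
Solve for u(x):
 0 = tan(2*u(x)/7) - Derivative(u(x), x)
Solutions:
 u(x) = -7*asin(C1*exp(2*x/7))/2 + 7*pi/2
 u(x) = 7*asin(C1*exp(2*x/7))/2


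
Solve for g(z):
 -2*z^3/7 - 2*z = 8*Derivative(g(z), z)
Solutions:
 g(z) = C1 - z^4/112 - z^2/8


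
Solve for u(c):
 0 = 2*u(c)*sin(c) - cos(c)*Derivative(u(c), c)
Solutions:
 u(c) = C1/cos(c)^2


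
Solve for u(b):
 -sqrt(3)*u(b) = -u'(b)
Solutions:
 u(b) = C1*exp(sqrt(3)*b)


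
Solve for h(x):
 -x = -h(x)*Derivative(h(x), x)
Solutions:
 h(x) = -sqrt(C1 + x^2)
 h(x) = sqrt(C1 + x^2)


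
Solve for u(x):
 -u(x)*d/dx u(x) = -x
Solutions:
 u(x) = -sqrt(C1 + x^2)
 u(x) = sqrt(C1 + x^2)


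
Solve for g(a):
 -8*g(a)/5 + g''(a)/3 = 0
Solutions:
 g(a) = C1*exp(-2*sqrt(30)*a/5) + C2*exp(2*sqrt(30)*a/5)


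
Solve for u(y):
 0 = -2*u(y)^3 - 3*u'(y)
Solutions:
 u(y) = -sqrt(6)*sqrt(-1/(C1 - 2*y))/2
 u(y) = sqrt(6)*sqrt(-1/(C1 - 2*y))/2


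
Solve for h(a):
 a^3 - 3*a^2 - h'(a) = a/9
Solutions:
 h(a) = C1 + a^4/4 - a^3 - a^2/18


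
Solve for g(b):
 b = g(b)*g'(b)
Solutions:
 g(b) = -sqrt(C1 + b^2)
 g(b) = sqrt(C1 + b^2)


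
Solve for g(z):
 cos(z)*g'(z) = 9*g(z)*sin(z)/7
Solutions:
 g(z) = C1/cos(z)^(9/7)


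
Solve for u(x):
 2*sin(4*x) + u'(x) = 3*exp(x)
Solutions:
 u(x) = C1 + 3*exp(x) + cos(4*x)/2


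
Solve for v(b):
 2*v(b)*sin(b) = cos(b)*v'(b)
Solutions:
 v(b) = C1/cos(b)^2


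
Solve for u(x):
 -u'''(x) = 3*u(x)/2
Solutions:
 u(x) = C3*exp(-2^(2/3)*3^(1/3)*x/2) + (C1*sin(2^(2/3)*3^(5/6)*x/4) + C2*cos(2^(2/3)*3^(5/6)*x/4))*exp(2^(2/3)*3^(1/3)*x/4)


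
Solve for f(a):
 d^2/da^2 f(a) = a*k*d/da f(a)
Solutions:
 f(a) = Piecewise((-sqrt(2)*sqrt(pi)*C1*erf(sqrt(2)*a*sqrt(-k)/2)/(2*sqrt(-k)) - C2, (k > 0) | (k < 0)), (-C1*a - C2, True))


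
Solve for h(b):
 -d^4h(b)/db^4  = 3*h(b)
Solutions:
 h(b) = (C1*sin(sqrt(2)*3^(1/4)*b/2) + C2*cos(sqrt(2)*3^(1/4)*b/2))*exp(-sqrt(2)*3^(1/4)*b/2) + (C3*sin(sqrt(2)*3^(1/4)*b/2) + C4*cos(sqrt(2)*3^(1/4)*b/2))*exp(sqrt(2)*3^(1/4)*b/2)


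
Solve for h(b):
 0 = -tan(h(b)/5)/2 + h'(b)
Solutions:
 h(b) = -5*asin(C1*exp(b/10)) + 5*pi
 h(b) = 5*asin(C1*exp(b/10))


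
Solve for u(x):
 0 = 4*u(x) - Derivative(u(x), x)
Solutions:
 u(x) = C1*exp(4*x)


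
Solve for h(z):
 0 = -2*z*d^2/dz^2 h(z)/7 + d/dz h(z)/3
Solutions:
 h(z) = C1 + C2*z^(13/6)


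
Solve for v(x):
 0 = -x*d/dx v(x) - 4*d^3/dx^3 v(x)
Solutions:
 v(x) = C1 + Integral(C2*airyai(-2^(1/3)*x/2) + C3*airybi(-2^(1/3)*x/2), x)


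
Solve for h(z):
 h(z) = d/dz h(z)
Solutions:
 h(z) = C1*exp(z)


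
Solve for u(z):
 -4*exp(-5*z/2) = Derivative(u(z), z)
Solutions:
 u(z) = C1 + 8*exp(-5*z/2)/5


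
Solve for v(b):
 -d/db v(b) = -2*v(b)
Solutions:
 v(b) = C1*exp(2*b)


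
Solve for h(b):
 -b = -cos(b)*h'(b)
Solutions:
 h(b) = C1 + Integral(b/cos(b), b)


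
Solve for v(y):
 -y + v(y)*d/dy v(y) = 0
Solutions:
 v(y) = -sqrt(C1 + y^2)
 v(y) = sqrt(C1 + y^2)


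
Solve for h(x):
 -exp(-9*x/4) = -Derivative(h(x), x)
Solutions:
 h(x) = C1 - 4*exp(-9*x/4)/9


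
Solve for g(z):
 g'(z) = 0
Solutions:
 g(z) = C1


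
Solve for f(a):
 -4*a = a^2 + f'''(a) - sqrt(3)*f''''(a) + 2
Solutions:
 f(a) = C1 + C2*a + C3*a^2 + C4*exp(sqrt(3)*a/3) - a^5/60 + a^4*(-2 - sqrt(3))/12 + 2*a^3*(-2 - sqrt(3))/3


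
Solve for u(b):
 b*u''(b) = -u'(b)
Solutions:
 u(b) = C1 + C2*log(b)


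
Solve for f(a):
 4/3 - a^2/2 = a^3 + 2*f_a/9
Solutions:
 f(a) = C1 - 9*a^4/8 - 3*a^3/4 + 6*a


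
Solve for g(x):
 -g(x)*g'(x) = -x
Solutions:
 g(x) = -sqrt(C1 + x^2)
 g(x) = sqrt(C1 + x^2)


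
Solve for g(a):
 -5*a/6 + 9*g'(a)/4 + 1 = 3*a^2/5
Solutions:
 g(a) = C1 + 4*a^3/45 + 5*a^2/27 - 4*a/9


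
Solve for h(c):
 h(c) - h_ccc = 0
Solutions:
 h(c) = C3*exp(c) + (C1*sin(sqrt(3)*c/2) + C2*cos(sqrt(3)*c/2))*exp(-c/2)


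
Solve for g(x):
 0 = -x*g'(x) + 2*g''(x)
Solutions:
 g(x) = C1 + C2*erfi(x/2)


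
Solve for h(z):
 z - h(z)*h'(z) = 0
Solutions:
 h(z) = -sqrt(C1 + z^2)
 h(z) = sqrt(C1 + z^2)


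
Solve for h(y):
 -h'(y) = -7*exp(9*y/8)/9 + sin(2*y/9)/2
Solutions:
 h(y) = C1 + 56*exp(9*y/8)/81 + 9*cos(2*y/9)/4


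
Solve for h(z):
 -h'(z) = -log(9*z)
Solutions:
 h(z) = C1 + z*log(z) - z + z*log(9)


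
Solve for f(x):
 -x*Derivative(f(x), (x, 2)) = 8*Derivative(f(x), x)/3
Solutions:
 f(x) = C1 + C2/x^(5/3)


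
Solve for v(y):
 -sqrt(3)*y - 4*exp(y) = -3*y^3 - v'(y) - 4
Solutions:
 v(y) = C1 - 3*y^4/4 + sqrt(3)*y^2/2 - 4*y + 4*exp(y)


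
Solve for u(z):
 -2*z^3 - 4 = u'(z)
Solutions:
 u(z) = C1 - z^4/2 - 4*z


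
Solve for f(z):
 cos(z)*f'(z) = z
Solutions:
 f(z) = C1 + Integral(z/cos(z), z)


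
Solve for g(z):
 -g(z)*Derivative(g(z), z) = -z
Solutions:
 g(z) = -sqrt(C1 + z^2)
 g(z) = sqrt(C1 + z^2)


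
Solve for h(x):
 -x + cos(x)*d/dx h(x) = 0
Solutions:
 h(x) = C1 + Integral(x/cos(x), x)


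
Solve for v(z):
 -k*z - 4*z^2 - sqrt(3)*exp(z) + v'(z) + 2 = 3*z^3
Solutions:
 v(z) = C1 + k*z^2/2 + 3*z^4/4 + 4*z^3/3 - 2*z + sqrt(3)*exp(z)


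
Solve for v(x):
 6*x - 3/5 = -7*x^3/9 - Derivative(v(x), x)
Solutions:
 v(x) = C1 - 7*x^4/36 - 3*x^2 + 3*x/5


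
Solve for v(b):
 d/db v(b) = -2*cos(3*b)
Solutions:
 v(b) = C1 - 2*sin(3*b)/3


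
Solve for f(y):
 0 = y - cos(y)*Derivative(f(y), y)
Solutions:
 f(y) = C1 + Integral(y/cos(y), y)


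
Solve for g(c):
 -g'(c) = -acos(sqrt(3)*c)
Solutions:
 g(c) = C1 + c*acos(sqrt(3)*c) - sqrt(3)*sqrt(1 - 3*c^2)/3


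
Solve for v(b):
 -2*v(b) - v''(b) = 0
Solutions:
 v(b) = C1*sin(sqrt(2)*b) + C2*cos(sqrt(2)*b)


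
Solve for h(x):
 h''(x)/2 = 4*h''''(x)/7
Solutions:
 h(x) = C1 + C2*x + C3*exp(-sqrt(14)*x/4) + C4*exp(sqrt(14)*x/4)


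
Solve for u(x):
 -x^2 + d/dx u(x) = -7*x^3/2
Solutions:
 u(x) = C1 - 7*x^4/8 + x^3/3


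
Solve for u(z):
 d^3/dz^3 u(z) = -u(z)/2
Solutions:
 u(z) = C3*exp(-2^(2/3)*z/2) + (C1*sin(2^(2/3)*sqrt(3)*z/4) + C2*cos(2^(2/3)*sqrt(3)*z/4))*exp(2^(2/3)*z/4)


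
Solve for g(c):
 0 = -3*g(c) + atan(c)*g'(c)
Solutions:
 g(c) = C1*exp(3*Integral(1/atan(c), c))


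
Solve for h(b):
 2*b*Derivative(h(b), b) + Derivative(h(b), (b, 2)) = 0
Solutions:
 h(b) = C1 + C2*erf(b)


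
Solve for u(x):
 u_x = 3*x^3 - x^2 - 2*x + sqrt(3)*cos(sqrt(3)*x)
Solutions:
 u(x) = C1 + 3*x^4/4 - x^3/3 - x^2 + sin(sqrt(3)*x)


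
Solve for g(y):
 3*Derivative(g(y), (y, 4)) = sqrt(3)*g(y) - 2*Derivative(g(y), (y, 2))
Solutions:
 g(y) = C1*exp(-sqrt(3)*y*sqrt(-1 + sqrt(1 + 3*sqrt(3)))/3) + C2*exp(sqrt(3)*y*sqrt(-1 + sqrt(1 + 3*sqrt(3)))/3) + C3*sin(sqrt(3)*y*sqrt(1 + sqrt(1 + 3*sqrt(3)))/3) + C4*cosh(sqrt(3)*y*sqrt(-sqrt(1 + 3*sqrt(3)) - 1)/3)


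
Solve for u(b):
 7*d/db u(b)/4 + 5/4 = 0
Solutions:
 u(b) = C1 - 5*b/7


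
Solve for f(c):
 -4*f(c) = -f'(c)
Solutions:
 f(c) = C1*exp(4*c)


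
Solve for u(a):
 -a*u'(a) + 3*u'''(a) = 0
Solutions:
 u(a) = C1 + Integral(C2*airyai(3^(2/3)*a/3) + C3*airybi(3^(2/3)*a/3), a)


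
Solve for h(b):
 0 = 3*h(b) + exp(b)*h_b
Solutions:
 h(b) = C1*exp(3*exp(-b))


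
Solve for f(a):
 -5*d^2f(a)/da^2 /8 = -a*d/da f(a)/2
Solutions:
 f(a) = C1 + C2*erfi(sqrt(10)*a/5)


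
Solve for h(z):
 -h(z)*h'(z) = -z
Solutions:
 h(z) = -sqrt(C1 + z^2)
 h(z) = sqrt(C1 + z^2)


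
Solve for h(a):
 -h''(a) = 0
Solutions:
 h(a) = C1 + C2*a


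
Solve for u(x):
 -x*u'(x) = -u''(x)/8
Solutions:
 u(x) = C1 + C2*erfi(2*x)


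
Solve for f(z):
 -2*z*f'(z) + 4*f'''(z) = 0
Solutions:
 f(z) = C1 + Integral(C2*airyai(2^(2/3)*z/2) + C3*airybi(2^(2/3)*z/2), z)


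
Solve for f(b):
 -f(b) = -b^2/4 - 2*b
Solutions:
 f(b) = b*(b + 8)/4


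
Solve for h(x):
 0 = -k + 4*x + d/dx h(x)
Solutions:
 h(x) = C1 + k*x - 2*x^2


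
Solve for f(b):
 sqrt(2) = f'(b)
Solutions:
 f(b) = C1 + sqrt(2)*b


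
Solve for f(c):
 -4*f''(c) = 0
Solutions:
 f(c) = C1 + C2*c


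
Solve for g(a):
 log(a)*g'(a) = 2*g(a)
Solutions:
 g(a) = C1*exp(2*li(a))


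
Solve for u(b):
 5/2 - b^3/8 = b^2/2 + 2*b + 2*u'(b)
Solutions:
 u(b) = C1 - b^4/64 - b^3/12 - b^2/2 + 5*b/4


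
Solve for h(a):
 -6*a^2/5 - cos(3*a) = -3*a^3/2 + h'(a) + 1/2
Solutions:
 h(a) = C1 + 3*a^4/8 - 2*a^3/5 - a/2 - sin(3*a)/3


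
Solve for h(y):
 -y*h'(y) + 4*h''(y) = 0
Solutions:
 h(y) = C1 + C2*erfi(sqrt(2)*y/4)


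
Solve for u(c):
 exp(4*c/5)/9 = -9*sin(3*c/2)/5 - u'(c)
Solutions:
 u(c) = C1 - 5*exp(4*c/5)/36 + 6*cos(3*c/2)/5


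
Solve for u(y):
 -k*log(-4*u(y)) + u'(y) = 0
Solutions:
 Integral(1/(log(-_y) + 2*log(2)), (_y, u(y))) = C1 + k*y


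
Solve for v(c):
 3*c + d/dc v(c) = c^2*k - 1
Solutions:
 v(c) = C1 + c^3*k/3 - 3*c^2/2 - c


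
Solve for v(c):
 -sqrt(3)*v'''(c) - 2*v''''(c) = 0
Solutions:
 v(c) = C1 + C2*c + C3*c^2 + C4*exp(-sqrt(3)*c/2)


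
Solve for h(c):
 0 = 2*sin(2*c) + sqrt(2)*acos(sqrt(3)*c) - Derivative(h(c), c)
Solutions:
 h(c) = C1 + sqrt(2)*(c*acos(sqrt(3)*c) - sqrt(3)*sqrt(1 - 3*c^2)/3) - cos(2*c)


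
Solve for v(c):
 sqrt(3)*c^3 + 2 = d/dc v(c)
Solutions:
 v(c) = C1 + sqrt(3)*c^4/4 + 2*c


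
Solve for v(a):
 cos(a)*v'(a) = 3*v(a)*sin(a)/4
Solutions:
 v(a) = C1/cos(a)^(3/4)


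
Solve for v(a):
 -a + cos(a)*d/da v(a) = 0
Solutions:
 v(a) = C1 + Integral(a/cos(a), a)


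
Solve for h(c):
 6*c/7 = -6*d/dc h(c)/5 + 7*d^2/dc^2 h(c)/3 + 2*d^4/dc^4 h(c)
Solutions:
 h(c) = C1 + C2*exp(c*(-50^(1/3)*(162 + sqrt(43394))^(1/3) + 35*20^(1/3)/(162 + sqrt(43394))^(1/3))/60)*sin(sqrt(3)*c*(35*20^(1/3)/(162 + sqrt(43394))^(1/3) + 50^(1/3)*(162 + sqrt(43394))^(1/3))/60) + C3*exp(c*(-50^(1/3)*(162 + sqrt(43394))^(1/3) + 35*20^(1/3)/(162 + sqrt(43394))^(1/3))/60)*cos(sqrt(3)*c*(35*20^(1/3)/(162 + sqrt(43394))^(1/3) + 50^(1/3)*(162 + sqrt(43394))^(1/3))/60) + C4*exp(-c*(-50^(1/3)*(162 + sqrt(43394))^(1/3) + 35*20^(1/3)/(162 + sqrt(43394))^(1/3))/30) - 5*c^2/14 - 25*c/18


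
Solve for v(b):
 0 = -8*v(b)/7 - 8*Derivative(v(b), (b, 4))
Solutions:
 v(b) = (C1*sin(sqrt(2)*7^(3/4)*b/14) + C2*cos(sqrt(2)*7^(3/4)*b/14))*exp(-sqrt(2)*7^(3/4)*b/14) + (C3*sin(sqrt(2)*7^(3/4)*b/14) + C4*cos(sqrt(2)*7^(3/4)*b/14))*exp(sqrt(2)*7^(3/4)*b/14)


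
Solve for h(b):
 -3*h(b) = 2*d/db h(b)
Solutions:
 h(b) = C1*exp(-3*b/2)


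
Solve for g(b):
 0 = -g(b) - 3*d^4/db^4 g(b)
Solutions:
 g(b) = (C1*sin(sqrt(2)*3^(3/4)*b/6) + C2*cos(sqrt(2)*3^(3/4)*b/6))*exp(-sqrt(2)*3^(3/4)*b/6) + (C3*sin(sqrt(2)*3^(3/4)*b/6) + C4*cos(sqrt(2)*3^(3/4)*b/6))*exp(sqrt(2)*3^(3/4)*b/6)


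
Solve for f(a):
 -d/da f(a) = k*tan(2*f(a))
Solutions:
 f(a) = -asin(C1*exp(-2*a*k))/2 + pi/2
 f(a) = asin(C1*exp(-2*a*k))/2


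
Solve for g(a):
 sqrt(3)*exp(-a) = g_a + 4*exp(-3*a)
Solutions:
 g(a) = C1 - sqrt(3)*exp(-a) + 4*exp(-3*a)/3


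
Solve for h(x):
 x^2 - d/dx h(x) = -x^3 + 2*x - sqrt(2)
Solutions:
 h(x) = C1 + x^4/4 + x^3/3 - x^2 + sqrt(2)*x


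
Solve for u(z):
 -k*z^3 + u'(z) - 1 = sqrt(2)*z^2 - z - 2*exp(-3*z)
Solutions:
 u(z) = C1 + k*z^4/4 + sqrt(2)*z^3/3 - z^2/2 + z + 2*exp(-3*z)/3


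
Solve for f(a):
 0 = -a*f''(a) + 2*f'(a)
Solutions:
 f(a) = C1 + C2*a^3


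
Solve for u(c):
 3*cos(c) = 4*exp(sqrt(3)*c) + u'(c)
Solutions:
 u(c) = C1 - 4*sqrt(3)*exp(sqrt(3)*c)/3 + 3*sin(c)


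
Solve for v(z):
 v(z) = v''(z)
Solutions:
 v(z) = C1*exp(-z) + C2*exp(z)


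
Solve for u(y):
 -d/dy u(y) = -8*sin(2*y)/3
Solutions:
 u(y) = C1 - 4*cos(2*y)/3


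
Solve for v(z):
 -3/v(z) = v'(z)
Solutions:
 v(z) = -sqrt(C1 - 6*z)
 v(z) = sqrt(C1 - 6*z)


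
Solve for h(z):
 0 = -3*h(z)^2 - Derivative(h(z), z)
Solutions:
 h(z) = 1/(C1 + 3*z)


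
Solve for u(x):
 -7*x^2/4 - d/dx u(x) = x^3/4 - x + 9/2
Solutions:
 u(x) = C1 - x^4/16 - 7*x^3/12 + x^2/2 - 9*x/2


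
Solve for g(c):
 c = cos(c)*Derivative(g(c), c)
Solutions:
 g(c) = C1 + Integral(c/cos(c), c)


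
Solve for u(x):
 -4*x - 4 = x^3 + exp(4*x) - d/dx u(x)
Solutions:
 u(x) = C1 + x^4/4 + 2*x^2 + 4*x + exp(4*x)/4


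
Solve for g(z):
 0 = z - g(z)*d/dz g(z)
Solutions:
 g(z) = -sqrt(C1 + z^2)
 g(z) = sqrt(C1 + z^2)


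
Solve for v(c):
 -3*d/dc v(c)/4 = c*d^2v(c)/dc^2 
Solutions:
 v(c) = C1 + C2*c^(1/4)


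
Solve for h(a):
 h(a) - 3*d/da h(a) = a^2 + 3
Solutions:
 h(a) = C1*exp(a/3) + a^2 + 6*a + 21


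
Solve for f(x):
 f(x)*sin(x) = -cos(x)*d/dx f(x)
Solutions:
 f(x) = C1*cos(x)


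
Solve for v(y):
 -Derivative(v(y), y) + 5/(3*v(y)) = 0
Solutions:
 v(y) = -sqrt(C1 + 30*y)/3
 v(y) = sqrt(C1 + 30*y)/3


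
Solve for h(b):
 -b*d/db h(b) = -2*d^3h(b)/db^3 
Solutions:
 h(b) = C1 + Integral(C2*airyai(2^(2/3)*b/2) + C3*airybi(2^(2/3)*b/2), b)


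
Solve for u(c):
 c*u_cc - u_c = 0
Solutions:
 u(c) = C1 + C2*c^2


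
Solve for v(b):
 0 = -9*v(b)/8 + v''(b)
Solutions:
 v(b) = C1*exp(-3*sqrt(2)*b/4) + C2*exp(3*sqrt(2)*b/4)


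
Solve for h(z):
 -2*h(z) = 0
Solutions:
 h(z) = 0


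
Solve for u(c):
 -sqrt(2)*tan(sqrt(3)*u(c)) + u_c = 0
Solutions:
 u(c) = sqrt(3)*(pi - asin(C1*exp(sqrt(6)*c)))/3
 u(c) = sqrt(3)*asin(C1*exp(sqrt(6)*c))/3


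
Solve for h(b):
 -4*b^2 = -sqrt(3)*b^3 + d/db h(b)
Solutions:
 h(b) = C1 + sqrt(3)*b^4/4 - 4*b^3/3


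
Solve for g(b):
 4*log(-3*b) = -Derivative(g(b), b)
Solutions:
 g(b) = C1 - 4*b*log(-b) + 4*b*(1 - log(3))


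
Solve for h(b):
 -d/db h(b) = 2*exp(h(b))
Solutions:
 h(b) = log(1/(C1 + 2*b))


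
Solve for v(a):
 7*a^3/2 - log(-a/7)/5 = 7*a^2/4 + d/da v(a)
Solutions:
 v(a) = C1 + 7*a^4/8 - 7*a^3/12 - a*log(-a)/5 + a*(1 + log(7))/5


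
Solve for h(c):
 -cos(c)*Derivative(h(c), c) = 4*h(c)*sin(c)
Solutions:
 h(c) = C1*cos(c)^4


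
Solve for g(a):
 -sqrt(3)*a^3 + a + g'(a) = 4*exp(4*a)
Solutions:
 g(a) = C1 + sqrt(3)*a^4/4 - a^2/2 + exp(4*a)


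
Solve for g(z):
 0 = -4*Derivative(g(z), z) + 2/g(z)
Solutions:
 g(z) = -sqrt(C1 + z)
 g(z) = sqrt(C1 + z)


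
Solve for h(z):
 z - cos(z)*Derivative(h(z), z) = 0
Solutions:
 h(z) = C1 + Integral(z/cos(z), z)


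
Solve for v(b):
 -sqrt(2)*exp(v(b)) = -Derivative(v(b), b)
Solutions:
 v(b) = log(-1/(C1 + sqrt(2)*b))


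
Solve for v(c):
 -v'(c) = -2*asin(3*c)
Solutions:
 v(c) = C1 + 2*c*asin(3*c) + 2*sqrt(1 - 9*c^2)/3


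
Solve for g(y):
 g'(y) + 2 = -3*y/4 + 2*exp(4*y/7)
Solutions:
 g(y) = C1 - 3*y^2/8 - 2*y + 7*exp(4*y/7)/2


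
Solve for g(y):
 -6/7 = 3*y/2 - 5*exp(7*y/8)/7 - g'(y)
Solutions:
 g(y) = C1 + 3*y^2/4 + 6*y/7 - 40*exp(7*y/8)/49


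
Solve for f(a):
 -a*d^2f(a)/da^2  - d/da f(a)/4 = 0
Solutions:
 f(a) = C1 + C2*a^(3/4)


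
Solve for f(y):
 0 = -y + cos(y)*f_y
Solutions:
 f(y) = C1 + Integral(y/cos(y), y)


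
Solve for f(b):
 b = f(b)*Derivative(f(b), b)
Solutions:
 f(b) = -sqrt(C1 + b^2)
 f(b) = sqrt(C1 + b^2)


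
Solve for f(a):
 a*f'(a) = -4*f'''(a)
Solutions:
 f(a) = C1 + Integral(C2*airyai(-2^(1/3)*a/2) + C3*airybi(-2^(1/3)*a/2), a)


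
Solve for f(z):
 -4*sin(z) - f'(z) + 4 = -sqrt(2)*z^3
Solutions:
 f(z) = C1 + sqrt(2)*z^4/4 + 4*z + 4*cos(z)


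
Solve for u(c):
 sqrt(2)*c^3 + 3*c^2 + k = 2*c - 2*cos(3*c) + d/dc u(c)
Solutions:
 u(c) = C1 + sqrt(2)*c^4/4 + c^3 - c^2 + c*k + 2*sin(3*c)/3


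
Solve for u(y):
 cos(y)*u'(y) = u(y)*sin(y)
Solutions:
 u(y) = C1/cos(y)


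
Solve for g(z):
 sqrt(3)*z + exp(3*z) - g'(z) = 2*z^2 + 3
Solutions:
 g(z) = C1 - 2*z^3/3 + sqrt(3)*z^2/2 - 3*z + exp(3*z)/3


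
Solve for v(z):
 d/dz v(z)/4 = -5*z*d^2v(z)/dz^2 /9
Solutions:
 v(z) = C1 + C2*z^(11/20)


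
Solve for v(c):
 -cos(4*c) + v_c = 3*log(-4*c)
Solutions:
 v(c) = C1 + 3*c*log(-c) - 3*c + 6*c*log(2) + sin(4*c)/4


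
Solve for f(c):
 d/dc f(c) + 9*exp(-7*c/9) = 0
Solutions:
 f(c) = C1 + 81*exp(-7*c/9)/7


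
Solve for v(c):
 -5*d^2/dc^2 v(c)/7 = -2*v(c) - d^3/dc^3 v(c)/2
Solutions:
 v(c) = C1*exp(c*(50*2^(2/3)/(21*sqrt(173481) + 8761)^(1/3) + 20 + 2^(1/3)*(21*sqrt(173481) + 8761)^(1/3))/42)*sin(2^(1/3)*sqrt(3)*c*(-(21*sqrt(173481) + 8761)^(1/3) + 50*2^(1/3)/(21*sqrt(173481) + 8761)^(1/3))/42) + C2*exp(c*(50*2^(2/3)/(21*sqrt(173481) + 8761)^(1/3) + 20 + 2^(1/3)*(21*sqrt(173481) + 8761)^(1/3))/42)*cos(2^(1/3)*sqrt(3)*c*(-(21*sqrt(173481) + 8761)^(1/3) + 50*2^(1/3)/(21*sqrt(173481) + 8761)^(1/3))/42) + C3*exp(c*(-2^(1/3)*(21*sqrt(173481) + 8761)^(1/3) - 50*2^(2/3)/(21*sqrt(173481) + 8761)^(1/3) + 10)/21)


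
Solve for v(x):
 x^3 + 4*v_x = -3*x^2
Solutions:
 v(x) = C1 - x^4/16 - x^3/4


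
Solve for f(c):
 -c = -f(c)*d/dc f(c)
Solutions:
 f(c) = -sqrt(C1 + c^2)
 f(c) = sqrt(C1 + c^2)


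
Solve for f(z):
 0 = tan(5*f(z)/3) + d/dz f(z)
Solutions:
 f(z) = -3*asin(C1*exp(-5*z/3))/5 + 3*pi/5
 f(z) = 3*asin(C1*exp(-5*z/3))/5


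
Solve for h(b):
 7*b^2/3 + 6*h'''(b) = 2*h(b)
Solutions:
 h(b) = C3*exp(3^(2/3)*b/3) + 7*b^2/6 + (C1*sin(3^(1/6)*b/2) + C2*cos(3^(1/6)*b/2))*exp(-3^(2/3)*b/6)


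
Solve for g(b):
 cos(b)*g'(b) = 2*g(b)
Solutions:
 g(b) = C1*(sin(b) + 1)/(sin(b) - 1)


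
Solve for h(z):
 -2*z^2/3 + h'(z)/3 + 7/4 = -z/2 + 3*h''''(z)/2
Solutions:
 h(z) = C1 + C4*exp(6^(1/3)*z/3) + 2*z^3/3 - 3*z^2/4 - 21*z/4 + (C2*sin(2^(1/3)*3^(5/6)*z/6) + C3*cos(2^(1/3)*3^(5/6)*z/6))*exp(-6^(1/3)*z/6)


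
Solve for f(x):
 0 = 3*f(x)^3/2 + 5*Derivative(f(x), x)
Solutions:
 f(x) = -sqrt(5)*sqrt(-1/(C1 - 3*x))
 f(x) = sqrt(5)*sqrt(-1/(C1 - 3*x))


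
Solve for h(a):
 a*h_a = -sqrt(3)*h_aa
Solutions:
 h(a) = C1 + C2*erf(sqrt(2)*3^(3/4)*a/6)


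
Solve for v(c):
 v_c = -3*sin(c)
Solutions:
 v(c) = C1 + 3*cos(c)


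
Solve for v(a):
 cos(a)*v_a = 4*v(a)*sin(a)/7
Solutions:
 v(a) = C1/cos(a)^(4/7)


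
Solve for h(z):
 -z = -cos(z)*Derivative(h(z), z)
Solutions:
 h(z) = C1 + Integral(z/cos(z), z)


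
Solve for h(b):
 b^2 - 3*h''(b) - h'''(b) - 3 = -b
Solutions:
 h(b) = C1 + C2*b + C3*exp(-3*b) + b^4/36 + b^3/54 - 14*b^2/27


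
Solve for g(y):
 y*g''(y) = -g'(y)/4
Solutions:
 g(y) = C1 + C2*y^(3/4)


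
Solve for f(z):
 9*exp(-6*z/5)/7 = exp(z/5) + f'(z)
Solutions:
 f(z) = C1 - 5*exp(z/5) - 15*exp(-6*z/5)/14


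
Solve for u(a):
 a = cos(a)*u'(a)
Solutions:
 u(a) = C1 + Integral(a/cos(a), a)


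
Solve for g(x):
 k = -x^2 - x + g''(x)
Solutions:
 g(x) = C1 + C2*x + k*x^2/2 + x^4/12 + x^3/6


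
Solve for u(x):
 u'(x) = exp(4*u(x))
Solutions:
 u(x) = log(-(-1/(C1 + 4*x))^(1/4))
 u(x) = log(-1/(C1 + 4*x))/4
 u(x) = log(-I*(-1/(C1 + 4*x))^(1/4))
 u(x) = log(I*(-1/(C1 + 4*x))^(1/4))


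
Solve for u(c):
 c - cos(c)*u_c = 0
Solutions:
 u(c) = C1 + Integral(c/cos(c), c)


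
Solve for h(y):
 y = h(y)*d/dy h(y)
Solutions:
 h(y) = -sqrt(C1 + y^2)
 h(y) = sqrt(C1 + y^2)


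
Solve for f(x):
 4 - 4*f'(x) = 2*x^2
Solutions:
 f(x) = C1 - x^3/6 + x


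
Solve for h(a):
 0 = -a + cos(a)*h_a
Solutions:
 h(a) = C1 + Integral(a/cos(a), a)


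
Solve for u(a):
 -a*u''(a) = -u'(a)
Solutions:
 u(a) = C1 + C2*a^2


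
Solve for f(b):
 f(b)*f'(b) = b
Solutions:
 f(b) = -sqrt(C1 + b^2)
 f(b) = sqrt(C1 + b^2)


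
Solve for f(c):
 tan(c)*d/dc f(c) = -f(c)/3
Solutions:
 f(c) = C1/sin(c)^(1/3)


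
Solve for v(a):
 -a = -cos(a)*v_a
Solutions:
 v(a) = C1 + Integral(a/cos(a), a)


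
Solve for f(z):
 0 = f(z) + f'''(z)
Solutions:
 f(z) = C3*exp(-z) + (C1*sin(sqrt(3)*z/2) + C2*cos(sqrt(3)*z/2))*exp(z/2)


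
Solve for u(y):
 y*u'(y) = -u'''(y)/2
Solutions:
 u(y) = C1 + Integral(C2*airyai(-2^(1/3)*y) + C3*airybi(-2^(1/3)*y), y)


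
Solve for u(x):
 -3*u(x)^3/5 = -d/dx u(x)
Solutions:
 u(x) = -sqrt(10)*sqrt(-1/(C1 + 3*x))/2
 u(x) = sqrt(10)*sqrt(-1/(C1 + 3*x))/2


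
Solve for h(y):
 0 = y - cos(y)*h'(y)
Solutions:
 h(y) = C1 + Integral(y/cos(y), y)


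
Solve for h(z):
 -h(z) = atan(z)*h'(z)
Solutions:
 h(z) = C1*exp(-Integral(1/atan(z), z))


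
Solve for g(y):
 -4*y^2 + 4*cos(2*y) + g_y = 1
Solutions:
 g(y) = C1 + 4*y^3/3 + y - 2*sin(2*y)


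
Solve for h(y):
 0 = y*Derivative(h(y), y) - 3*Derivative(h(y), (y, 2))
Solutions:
 h(y) = C1 + C2*erfi(sqrt(6)*y/6)


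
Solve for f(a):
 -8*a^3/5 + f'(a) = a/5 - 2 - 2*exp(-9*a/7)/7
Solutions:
 f(a) = C1 + 2*a^4/5 + a^2/10 - 2*a + 2*exp(-9*a/7)/9


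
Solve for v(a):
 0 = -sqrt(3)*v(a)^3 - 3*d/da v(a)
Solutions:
 v(a) = -sqrt(6)*sqrt(-1/(C1 - sqrt(3)*a))/2
 v(a) = sqrt(6)*sqrt(-1/(C1 - sqrt(3)*a))/2


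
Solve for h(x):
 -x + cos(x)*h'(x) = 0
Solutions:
 h(x) = C1 + Integral(x/cos(x), x)


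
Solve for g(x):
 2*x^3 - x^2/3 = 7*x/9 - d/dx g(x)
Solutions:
 g(x) = C1 - x^4/2 + x^3/9 + 7*x^2/18


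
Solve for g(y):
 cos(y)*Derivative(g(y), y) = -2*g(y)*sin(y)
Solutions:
 g(y) = C1*cos(y)^2


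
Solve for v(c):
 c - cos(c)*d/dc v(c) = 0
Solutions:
 v(c) = C1 + Integral(c/cos(c), c)


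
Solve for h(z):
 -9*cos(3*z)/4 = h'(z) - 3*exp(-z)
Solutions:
 h(z) = C1 - 3*sin(3*z)/4 - 3*exp(-z)


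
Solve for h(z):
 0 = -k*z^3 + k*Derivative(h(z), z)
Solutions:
 h(z) = C1 + z^4/4


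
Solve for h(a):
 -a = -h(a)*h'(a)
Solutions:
 h(a) = -sqrt(C1 + a^2)
 h(a) = sqrt(C1 + a^2)


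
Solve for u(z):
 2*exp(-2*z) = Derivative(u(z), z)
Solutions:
 u(z) = C1 - exp(-2*z)


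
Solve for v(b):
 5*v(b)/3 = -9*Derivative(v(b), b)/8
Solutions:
 v(b) = C1*exp(-40*b/27)


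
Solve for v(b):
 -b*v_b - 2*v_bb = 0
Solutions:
 v(b) = C1 + C2*erf(b/2)


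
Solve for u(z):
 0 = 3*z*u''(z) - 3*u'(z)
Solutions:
 u(z) = C1 + C2*z^2


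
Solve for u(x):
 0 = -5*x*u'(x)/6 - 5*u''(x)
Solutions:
 u(x) = C1 + C2*erf(sqrt(3)*x/6)


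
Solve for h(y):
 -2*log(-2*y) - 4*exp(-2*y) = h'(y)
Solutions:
 h(y) = C1 - 2*y*log(-y) + 2*y*(1 - log(2)) + 2*exp(-2*y)


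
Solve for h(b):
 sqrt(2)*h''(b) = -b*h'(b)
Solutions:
 h(b) = C1 + C2*erf(2^(1/4)*b/2)


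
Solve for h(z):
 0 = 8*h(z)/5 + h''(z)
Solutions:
 h(z) = C1*sin(2*sqrt(10)*z/5) + C2*cos(2*sqrt(10)*z/5)


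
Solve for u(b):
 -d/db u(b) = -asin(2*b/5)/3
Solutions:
 u(b) = C1 + b*asin(2*b/5)/3 + sqrt(25 - 4*b^2)/6


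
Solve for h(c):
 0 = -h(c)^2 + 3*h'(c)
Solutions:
 h(c) = -3/(C1 + c)


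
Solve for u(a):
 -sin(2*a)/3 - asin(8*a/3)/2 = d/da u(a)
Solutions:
 u(a) = C1 - a*asin(8*a/3)/2 - sqrt(9 - 64*a^2)/16 + cos(2*a)/6


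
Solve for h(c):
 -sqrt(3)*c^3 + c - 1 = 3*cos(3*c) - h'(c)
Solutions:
 h(c) = C1 + sqrt(3)*c^4/4 - c^2/2 + c + sin(3*c)


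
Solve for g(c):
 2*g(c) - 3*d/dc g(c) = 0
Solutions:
 g(c) = C1*exp(2*c/3)


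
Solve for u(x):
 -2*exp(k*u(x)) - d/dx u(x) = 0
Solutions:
 u(x) = Piecewise((log(1/(C1*k + 2*k*x))/k, Ne(k, 0)), (nan, True))
 u(x) = Piecewise((C1 - 2*x, Eq(k, 0)), (nan, True))


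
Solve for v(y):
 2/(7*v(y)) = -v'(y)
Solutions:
 v(y) = -sqrt(C1 - 28*y)/7
 v(y) = sqrt(C1 - 28*y)/7


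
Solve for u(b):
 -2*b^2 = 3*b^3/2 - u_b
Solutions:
 u(b) = C1 + 3*b^4/8 + 2*b^3/3


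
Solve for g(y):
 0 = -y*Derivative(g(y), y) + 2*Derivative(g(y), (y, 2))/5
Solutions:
 g(y) = C1 + C2*erfi(sqrt(5)*y/2)


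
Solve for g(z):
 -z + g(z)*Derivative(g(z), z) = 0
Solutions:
 g(z) = -sqrt(C1 + z^2)
 g(z) = sqrt(C1 + z^2)


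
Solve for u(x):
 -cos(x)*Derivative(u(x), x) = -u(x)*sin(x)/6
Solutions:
 u(x) = C1/cos(x)^(1/6)


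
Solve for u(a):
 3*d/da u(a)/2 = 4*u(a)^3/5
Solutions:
 u(a) = -sqrt(30)*sqrt(-1/(C1 + 8*a))/2
 u(a) = sqrt(30)*sqrt(-1/(C1 + 8*a))/2


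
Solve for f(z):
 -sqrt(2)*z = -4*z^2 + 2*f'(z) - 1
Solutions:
 f(z) = C1 + 2*z^3/3 - sqrt(2)*z^2/4 + z/2


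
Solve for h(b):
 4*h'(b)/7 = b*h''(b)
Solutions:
 h(b) = C1 + C2*b^(11/7)


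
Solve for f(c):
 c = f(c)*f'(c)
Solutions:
 f(c) = -sqrt(C1 + c^2)
 f(c) = sqrt(C1 + c^2)


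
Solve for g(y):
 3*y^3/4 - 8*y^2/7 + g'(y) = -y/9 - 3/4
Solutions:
 g(y) = C1 - 3*y^4/16 + 8*y^3/21 - y^2/18 - 3*y/4


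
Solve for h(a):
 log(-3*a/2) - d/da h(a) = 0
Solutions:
 h(a) = C1 + a*log(-a) + a*(-1 - log(2) + log(3))


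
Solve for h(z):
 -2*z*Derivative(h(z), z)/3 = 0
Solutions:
 h(z) = C1


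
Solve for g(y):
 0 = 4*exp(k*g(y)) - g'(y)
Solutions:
 g(y) = Piecewise((log(-1/(C1*k + 4*k*y))/k, Ne(k, 0)), (nan, True))
 g(y) = Piecewise((C1 + 4*y, Eq(k, 0)), (nan, True))


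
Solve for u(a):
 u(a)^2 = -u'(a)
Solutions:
 u(a) = 1/(C1 + a)


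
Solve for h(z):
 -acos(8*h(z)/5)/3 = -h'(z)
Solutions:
 Integral(1/acos(8*_y/5), (_y, h(z))) = C1 + z/3


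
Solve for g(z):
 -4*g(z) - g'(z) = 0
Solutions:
 g(z) = C1*exp(-4*z)


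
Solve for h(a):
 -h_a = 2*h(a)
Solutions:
 h(a) = C1*exp(-2*a)


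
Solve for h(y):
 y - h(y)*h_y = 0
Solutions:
 h(y) = -sqrt(C1 + y^2)
 h(y) = sqrt(C1 + y^2)


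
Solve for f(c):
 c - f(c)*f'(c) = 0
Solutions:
 f(c) = -sqrt(C1 + c^2)
 f(c) = sqrt(C1 + c^2)


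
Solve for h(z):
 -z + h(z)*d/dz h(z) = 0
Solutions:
 h(z) = -sqrt(C1 + z^2)
 h(z) = sqrt(C1 + z^2)


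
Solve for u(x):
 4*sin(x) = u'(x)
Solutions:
 u(x) = C1 - 4*cos(x)


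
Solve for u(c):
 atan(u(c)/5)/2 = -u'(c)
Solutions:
 Integral(1/atan(_y/5), (_y, u(c))) = C1 - c/2


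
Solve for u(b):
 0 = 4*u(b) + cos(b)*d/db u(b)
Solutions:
 u(b) = C1*(sin(b)^2 - 2*sin(b) + 1)/(sin(b)^2 + 2*sin(b) + 1)


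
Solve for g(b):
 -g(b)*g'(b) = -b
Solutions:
 g(b) = -sqrt(C1 + b^2)
 g(b) = sqrt(C1 + b^2)


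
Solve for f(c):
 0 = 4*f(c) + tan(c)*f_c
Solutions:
 f(c) = C1/sin(c)^4


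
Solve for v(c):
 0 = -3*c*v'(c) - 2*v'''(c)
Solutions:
 v(c) = C1 + Integral(C2*airyai(-2^(2/3)*3^(1/3)*c/2) + C3*airybi(-2^(2/3)*3^(1/3)*c/2), c)


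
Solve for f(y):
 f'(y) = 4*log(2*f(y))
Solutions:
 -Integral(1/(log(_y) + log(2)), (_y, f(y)))/4 = C1 - y


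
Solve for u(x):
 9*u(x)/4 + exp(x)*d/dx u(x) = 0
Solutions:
 u(x) = C1*exp(9*exp(-x)/4)


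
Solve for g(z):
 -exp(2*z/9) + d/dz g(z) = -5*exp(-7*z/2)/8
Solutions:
 g(z) = C1 + 9*exp(2*z/9)/2 + 5*exp(-7*z/2)/28


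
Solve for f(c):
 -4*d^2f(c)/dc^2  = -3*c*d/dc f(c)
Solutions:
 f(c) = C1 + C2*erfi(sqrt(6)*c/4)


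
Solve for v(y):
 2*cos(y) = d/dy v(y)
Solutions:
 v(y) = C1 + 2*sin(y)


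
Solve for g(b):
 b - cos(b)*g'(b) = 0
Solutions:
 g(b) = C1 + Integral(b/cos(b), b)


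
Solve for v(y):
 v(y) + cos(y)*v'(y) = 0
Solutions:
 v(y) = C1*sqrt(sin(y) - 1)/sqrt(sin(y) + 1)


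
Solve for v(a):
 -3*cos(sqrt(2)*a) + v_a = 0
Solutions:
 v(a) = C1 + 3*sqrt(2)*sin(sqrt(2)*a)/2


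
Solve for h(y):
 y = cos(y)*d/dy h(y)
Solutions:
 h(y) = C1 + Integral(y/cos(y), y)


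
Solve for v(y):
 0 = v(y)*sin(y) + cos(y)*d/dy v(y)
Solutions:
 v(y) = C1*cos(y)


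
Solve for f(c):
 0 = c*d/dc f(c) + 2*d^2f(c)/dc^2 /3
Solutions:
 f(c) = C1 + C2*erf(sqrt(3)*c/2)


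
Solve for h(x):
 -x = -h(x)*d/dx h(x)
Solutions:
 h(x) = -sqrt(C1 + x^2)
 h(x) = sqrt(C1 + x^2)


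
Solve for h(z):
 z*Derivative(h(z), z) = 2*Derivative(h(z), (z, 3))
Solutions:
 h(z) = C1 + Integral(C2*airyai(2^(2/3)*z/2) + C3*airybi(2^(2/3)*z/2), z)


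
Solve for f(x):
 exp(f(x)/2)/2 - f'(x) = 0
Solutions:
 f(x) = 2*log(-1/(C1 + x)) + 4*log(2)


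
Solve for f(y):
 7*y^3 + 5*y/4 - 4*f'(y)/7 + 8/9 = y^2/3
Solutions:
 f(y) = C1 + 49*y^4/16 - 7*y^3/36 + 35*y^2/32 + 14*y/9


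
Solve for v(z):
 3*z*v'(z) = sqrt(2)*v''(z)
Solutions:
 v(z) = C1 + C2*erfi(2^(1/4)*sqrt(3)*z/2)


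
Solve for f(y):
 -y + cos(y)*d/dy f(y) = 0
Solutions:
 f(y) = C1 + Integral(y/cos(y), y)


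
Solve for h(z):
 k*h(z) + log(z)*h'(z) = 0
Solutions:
 h(z) = C1*exp(-k*li(z))


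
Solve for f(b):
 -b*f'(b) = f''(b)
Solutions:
 f(b) = C1 + C2*erf(sqrt(2)*b/2)


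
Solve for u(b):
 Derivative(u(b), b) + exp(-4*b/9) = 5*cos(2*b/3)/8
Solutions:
 u(b) = C1 + 15*sin(2*b/3)/16 + 9*exp(-4*b/9)/4


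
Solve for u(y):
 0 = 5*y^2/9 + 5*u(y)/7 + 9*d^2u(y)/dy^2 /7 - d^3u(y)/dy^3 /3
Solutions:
 u(y) = C1*exp(y*(-2^(2/3)*3^(1/3)*(7*sqrt(6085) + 731)^(1/3) - 54*2^(1/3)*3^(2/3)/(7*sqrt(6085) + 731)^(1/3) + 36)/28)*sin(2^(1/3)*3^(1/6)*y*(-2^(1/3)*3^(2/3)*(7*sqrt(6085) + 731)^(1/3) + 162/(7*sqrt(6085) + 731)^(1/3))/28) + C2*exp(y*(-2^(2/3)*3^(1/3)*(7*sqrt(6085) + 731)^(1/3) - 54*2^(1/3)*3^(2/3)/(7*sqrt(6085) + 731)^(1/3) + 36)/28)*cos(2^(1/3)*3^(1/6)*y*(-2^(1/3)*3^(2/3)*(7*sqrt(6085) + 731)^(1/3) + 162/(7*sqrt(6085) + 731)^(1/3))/28) + C3*exp(y*(54*2^(1/3)*3^(2/3)/(7*sqrt(6085) + 731)^(1/3) + 18 + 2^(2/3)*3^(1/3)*(7*sqrt(6085) + 731)^(1/3))/14) - 7*y^2/9 + 14/5


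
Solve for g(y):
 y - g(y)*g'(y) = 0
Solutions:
 g(y) = -sqrt(C1 + y^2)
 g(y) = sqrt(C1 + y^2)


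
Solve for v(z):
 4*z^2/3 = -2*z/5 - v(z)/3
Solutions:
 v(z) = 2*z*(-10*z - 3)/5


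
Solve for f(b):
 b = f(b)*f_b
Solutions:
 f(b) = -sqrt(C1 + b^2)
 f(b) = sqrt(C1 + b^2)


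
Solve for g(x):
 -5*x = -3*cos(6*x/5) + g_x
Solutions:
 g(x) = C1 - 5*x^2/2 + 5*sin(6*x/5)/2


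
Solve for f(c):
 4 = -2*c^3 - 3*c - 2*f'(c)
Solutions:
 f(c) = C1 - c^4/4 - 3*c^2/4 - 2*c


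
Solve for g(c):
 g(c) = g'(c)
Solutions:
 g(c) = C1*exp(c)


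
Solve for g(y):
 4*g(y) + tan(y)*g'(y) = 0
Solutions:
 g(y) = C1/sin(y)^4


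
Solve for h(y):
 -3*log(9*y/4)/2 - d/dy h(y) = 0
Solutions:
 h(y) = C1 - 3*y*log(y)/2 - 3*y*log(3) + 3*y/2 + 3*y*log(2)


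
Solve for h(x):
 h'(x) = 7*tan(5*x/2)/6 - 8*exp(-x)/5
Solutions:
 h(x) = C1 + 7*log(tan(5*x/2)^2 + 1)/30 + 8*exp(-x)/5


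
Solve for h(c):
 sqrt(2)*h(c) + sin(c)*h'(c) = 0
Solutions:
 h(c) = C1*(cos(c) + 1)^(sqrt(2)/2)/(cos(c) - 1)^(sqrt(2)/2)


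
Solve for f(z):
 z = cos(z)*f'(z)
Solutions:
 f(z) = C1 + Integral(z/cos(z), z)


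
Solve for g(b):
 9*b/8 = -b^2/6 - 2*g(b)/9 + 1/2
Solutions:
 g(b) = -3*b^2/4 - 81*b/16 + 9/4


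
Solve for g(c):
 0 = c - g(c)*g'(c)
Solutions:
 g(c) = -sqrt(C1 + c^2)
 g(c) = sqrt(C1 + c^2)


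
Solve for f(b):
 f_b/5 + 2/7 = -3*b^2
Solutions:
 f(b) = C1 - 5*b^3 - 10*b/7


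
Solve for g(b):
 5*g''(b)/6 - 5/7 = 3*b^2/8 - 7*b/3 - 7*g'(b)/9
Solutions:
 g(b) = C1 + C2*exp(-14*b/15) + 9*b^3/56 - 1581*b^2/784 + 28755*b/5488


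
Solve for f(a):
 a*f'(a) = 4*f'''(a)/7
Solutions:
 f(a) = C1 + Integral(C2*airyai(14^(1/3)*a/2) + C3*airybi(14^(1/3)*a/2), a)


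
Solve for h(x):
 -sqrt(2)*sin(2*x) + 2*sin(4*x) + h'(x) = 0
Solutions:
 h(x) = C1 - sqrt(2)*cos(2*x)/2 + cos(4*x)/2


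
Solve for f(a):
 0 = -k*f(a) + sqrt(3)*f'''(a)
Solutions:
 f(a) = C1*exp(3^(5/6)*a*k^(1/3)/3) + C2*exp(a*k^(1/3)*(-3^(5/6) + 3*3^(1/3)*I)/6) + C3*exp(-a*k^(1/3)*(3^(5/6) + 3*3^(1/3)*I)/6)


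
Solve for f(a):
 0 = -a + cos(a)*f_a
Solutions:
 f(a) = C1 + Integral(a/cos(a), a)


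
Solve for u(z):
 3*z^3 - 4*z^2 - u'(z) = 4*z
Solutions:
 u(z) = C1 + 3*z^4/4 - 4*z^3/3 - 2*z^2


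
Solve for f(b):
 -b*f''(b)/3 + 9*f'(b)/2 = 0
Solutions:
 f(b) = C1 + C2*b^(29/2)


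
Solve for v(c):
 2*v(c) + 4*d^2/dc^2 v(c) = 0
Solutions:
 v(c) = C1*sin(sqrt(2)*c/2) + C2*cos(sqrt(2)*c/2)


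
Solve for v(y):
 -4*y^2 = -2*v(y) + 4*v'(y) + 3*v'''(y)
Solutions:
 v(y) = C1*exp(y*(-(9 + sqrt(145))^(1/3) + 4/(9 + sqrt(145))^(1/3))/6)*sin(sqrt(3)*y*(4/(9 + sqrt(145))^(1/3) + (9 + sqrt(145))^(1/3))/6) + C2*exp(y*(-(9 + sqrt(145))^(1/3) + 4/(9 + sqrt(145))^(1/3))/6)*cos(sqrt(3)*y*(4/(9 + sqrt(145))^(1/3) + (9 + sqrt(145))^(1/3))/6) + C3*exp(-y*(-(9 + sqrt(145))^(1/3) + 4/(9 + sqrt(145))^(1/3))/3) + 2*y^2 + 8*y + 16


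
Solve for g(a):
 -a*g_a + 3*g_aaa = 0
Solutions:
 g(a) = C1 + Integral(C2*airyai(3^(2/3)*a/3) + C3*airybi(3^(2/3)*a/3), a)


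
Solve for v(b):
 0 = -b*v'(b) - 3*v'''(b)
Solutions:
 v(b) = C1 + Integral(C2*airyai(-3^(2/3)*b/3) + C3*airybi(-3^(2/3)*b/3), b)


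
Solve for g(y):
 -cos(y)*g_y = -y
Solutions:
 g(y) = C1 + Integral(y/cos(y), y)


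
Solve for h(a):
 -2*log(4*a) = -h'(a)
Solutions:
 h(a) = C1 + 2*a*log(a) - 2*a + a*log(16)


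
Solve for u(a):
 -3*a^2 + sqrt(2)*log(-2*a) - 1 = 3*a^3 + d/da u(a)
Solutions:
 u(a) = C1 - 3*a^4/4 - a^3 + sqrt(2)*a*log(-a) + a*(-sqrt(2) - 1 + sqrt(2)*log(2))


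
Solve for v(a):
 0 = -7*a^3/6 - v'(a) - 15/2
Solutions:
 v(a) = C1 - 7*a^4/24 - 15*a/2


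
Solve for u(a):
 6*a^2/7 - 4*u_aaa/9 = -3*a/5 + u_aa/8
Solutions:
 u(a) = C1 + C2*a + C3*exp(-9*a/32) + 4*a^4/7 - 2308*a^3/315 + 73856*a^2/945


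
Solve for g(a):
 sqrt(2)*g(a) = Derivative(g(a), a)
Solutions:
 g(a) = C1*exp(sqrt(2)*a)


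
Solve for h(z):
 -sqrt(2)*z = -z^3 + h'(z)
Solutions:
 h(z) = C1 + z^4/4 - sqrt(2)*z^2/2


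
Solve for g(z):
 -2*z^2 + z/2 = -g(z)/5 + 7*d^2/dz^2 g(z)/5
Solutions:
 g(z) = C1*exp(-sqrt(7)*z/7) + C2*exp(sqrt(7)*z/7) + 10*z^2 - 5*z/2 + 140


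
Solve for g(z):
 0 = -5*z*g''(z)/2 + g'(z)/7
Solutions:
 g(z) = C1 + C2*z^(37/35)


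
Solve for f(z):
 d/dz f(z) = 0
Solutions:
 f(z) = C1


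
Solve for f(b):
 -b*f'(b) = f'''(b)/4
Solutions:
 f(b) = C1 + Integral(C2*airyai(-2^(2/3)*b) + C3*airybi(-2^(2/3)*b), b)


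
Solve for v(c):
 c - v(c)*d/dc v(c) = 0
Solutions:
 v(c) = -sqrt(C1 + c^2)
 v(c) = sqrt(C1 + c^2)


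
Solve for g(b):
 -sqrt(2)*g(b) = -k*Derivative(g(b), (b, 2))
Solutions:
 g(b) = C1*exp(-2^(1/4)*b*sqrt(1/k)) + C2*exp(2^(1/4)*b*sqrt(1/k))


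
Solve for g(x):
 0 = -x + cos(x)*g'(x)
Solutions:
 g(x) = C1 + Integral(x/cos(x), x)


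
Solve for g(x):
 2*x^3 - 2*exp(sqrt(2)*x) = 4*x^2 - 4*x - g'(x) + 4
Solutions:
 g(x) = C1 - x^4/2 + 4*x^3/3 - 2*x^2 + 4*x + sqrt(2)*exp(sqrt(2)*x)


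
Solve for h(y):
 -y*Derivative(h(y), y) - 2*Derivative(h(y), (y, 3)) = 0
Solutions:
 h(y) = C1 + Integral(C2*airyai(-2^(2/3)*y/2) + C3*airybi(-2^(2/3)*y/2), y)
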